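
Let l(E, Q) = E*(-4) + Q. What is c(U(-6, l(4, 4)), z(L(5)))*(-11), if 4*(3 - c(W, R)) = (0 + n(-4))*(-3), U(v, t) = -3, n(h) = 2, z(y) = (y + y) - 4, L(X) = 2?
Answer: -99/2 ≈ -49.500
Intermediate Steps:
z(y) = -4 + 2*y (z(y) = 2*y - 4 = -4 + 2*y)
l(E, Q) = Q - 4*E (l(E, Q) = -4*E + Q = Q - 4*E)
c(W, R) = 9/2 (c(W, R) = 3 - (0 + 2)*(-3)/4 = 3 - (-3)/2 = 3 - ¼*(-6) = 3 + 3/2 = 9/2)
c(U(-6, l(4, 4)), z(L(5)))*(-11) = (9/2)*(-11) = -99/2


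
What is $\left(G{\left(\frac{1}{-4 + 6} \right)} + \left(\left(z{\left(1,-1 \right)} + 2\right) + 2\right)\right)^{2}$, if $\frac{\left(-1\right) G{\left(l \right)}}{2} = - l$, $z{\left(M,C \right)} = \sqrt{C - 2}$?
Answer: $\left(5 + i \sqrt{3}\right)^{2} \approx 22.0 + 17.32 i$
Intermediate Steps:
$z{\left(M,C \right)} = \sqrt{-2 + C}$
$G{\left(l \right)} = 2 l$ ($G{\left(l \right)} = - 2 \left(- l\right) = 2 l$)
$\left(G{\left(\frac{1}{-4 + 6} \right)} + \left(\left(z{\left(1,-1 \right)} + 2\right) + 2\right)\right)^{2} = \left(\frac{2}{-4 + 6} + \left(\left(\sqrt{-2 - 1} + 2\right) + 2\right)\right)^{2} = \left(\frac{2}{2} + \left(\left(\sqrt{-3} + 2\right) + 2\right)\right)^{2} = \left(2 \cdot \frac{1}{2} + \left(\left(i \sqrt{3} + 2\right) + 2\right)\right)^{2} = \left(1 + \left(\left(2 + i \sqrt{3}\right) + 2\right)\right)^{2} = \left(1 + \left(4 + i \sqrt{3}\right)\right)^{2} = \left(5 + i \sqrt{3}\right)^{2}$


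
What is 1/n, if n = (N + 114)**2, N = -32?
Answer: 1/6724 ≈ 0.00014872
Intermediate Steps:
n = 6724 (n = (-32 + 114)**2 = 82**2 = 6724)
1/n = 1/6724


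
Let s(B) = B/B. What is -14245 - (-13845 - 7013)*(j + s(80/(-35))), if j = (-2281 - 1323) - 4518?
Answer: -169402063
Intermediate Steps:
j = -8122 (j = -3604 - 4518 = -8122)
s(B) = 1
-14245 - (-13845 - 7013)*(j + s(80/(-35))) = -14245 - (-13845 - 7013)*(-8122 + 1) = -14245 - (-20858)*(-8121) = -14245 - 1*169387818 = -14245 - 169387818 = -169402063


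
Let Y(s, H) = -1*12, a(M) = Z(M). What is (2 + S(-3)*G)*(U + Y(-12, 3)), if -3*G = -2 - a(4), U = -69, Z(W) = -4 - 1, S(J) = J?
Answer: -405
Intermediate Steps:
Z(W) = -5
a(M) = -5
G = -1 (G = -(-2 - 1*(-5))/3 = -(-2 + 5)/3 = -1/3*3 = -1)
Y(s, H) = -12
(2 + S(-3)*G)*(U + Y(-12, 3)) = (2 - 3*(-1))*(-69 - 12) = (2 + 3)*(-81) = 5*(-81) = -405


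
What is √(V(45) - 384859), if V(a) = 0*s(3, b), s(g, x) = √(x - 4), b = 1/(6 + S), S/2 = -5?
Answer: I*√384859 ≈ 620.37*I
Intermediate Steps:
S = -10 (S = 2*(-5) = -10)
b = -¼ (b = 1/(6 - 10) = 1/(-4) = -¼ ≈ -0.25000)
s(g, x) = √(-4 + x)
V(a) = 0 (V(a) = 0*√(-4 - ¼) = 0*√(-17/4) = 0*(I*√17/2) = 0)
√(V(45) - 384859) = √(0 - 384859) = √(-384859) = I*√384859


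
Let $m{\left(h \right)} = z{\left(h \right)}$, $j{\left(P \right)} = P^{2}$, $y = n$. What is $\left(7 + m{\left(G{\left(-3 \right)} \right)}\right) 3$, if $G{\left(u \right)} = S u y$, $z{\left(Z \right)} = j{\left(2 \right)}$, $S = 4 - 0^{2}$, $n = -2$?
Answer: $33$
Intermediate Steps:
$y = -2$
$S = 4$ ($S = 4 - 0 = 4 + 0 = 4$)
$z{\left(Z \right)} = 4$ ($z{\left(Z \right)} = 2^{2} = 4$)
$G{\left(u \right)} = - 8 u$ ($G{\left(u \right)} = 4 u \left(-2\right) = - 8 u$)
$m{\left(h \right)} = 4$
$\left(7 + m{\left(G{\left(-3 \right)} \right)}\right) 3 = \left(7 + 4\right) 3 = 11 \cdot 3 = 33$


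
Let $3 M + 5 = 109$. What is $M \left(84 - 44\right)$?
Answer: $\frac{4160}{3} \approx 1386.7$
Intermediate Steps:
$M = \frac{104}{3}$ ($M = - \frac{5}{3} + \frac{1}{3} \cdot 109 = - \frac{5}{3} + \frac{109}{3} = \frac{104}{3} \approx 34.667$)
$M \left(84 - 44\right) = \frac{104 \left(84 - 44\right)}{3} = \frac{104}{3} \cdot 40 = \frac{4160}{3}$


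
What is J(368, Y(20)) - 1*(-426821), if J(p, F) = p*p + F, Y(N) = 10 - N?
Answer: 562235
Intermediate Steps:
J(p, F) = F + p**2 (J(p, F) = p**2 + F = F + p**2)
J(368, Y(20)) - 1*(-426821) = ((10 - 1*20) + 368**2) - 1*(-426821) = ((10 - 20) + 135424) + 426821 = (-10 + 135424) + 426821 = 135414 + 426821 = 562235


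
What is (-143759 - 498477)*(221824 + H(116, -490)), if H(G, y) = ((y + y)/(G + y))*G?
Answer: -26677152727008/187 ≈ -1.4266e+11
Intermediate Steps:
H(G, y) = 2*G*y/(G + y) (H(G, y) = ((2*y)/(G + y))*G = (2*y/(G + y))*G = 2*G*y/(G + y))
(-143759 - 498477)*(221824 + H(116, -490)) = (-143759 - 498477)*(221824 + 2*116*(-490)/(116 - 490)) = -642236*(221824 + 2*116*(-490)/(-374)) = -642236*(221824 + 2*116*(-490)*(-1/374)) = -642236*(221824 + 56840/187) = -642236*41537928/187 = -26677152727008/187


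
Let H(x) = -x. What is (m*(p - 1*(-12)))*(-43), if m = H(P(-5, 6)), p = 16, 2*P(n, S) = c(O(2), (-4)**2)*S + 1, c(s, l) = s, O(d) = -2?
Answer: -6622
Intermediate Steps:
P(n, S) = 1/2 - S (P(n, S) = (-2*S + 1)/2 = (1 - 2*S)/2 = 1/2 - S)
m = 11/2 (m = -(1/2 - 1*6) = -(1/2 - 6) = -1*(-11/2) = 11/2 ≈ 5.5000)
(m*(p - 1*(-12)))*(-43) = (11*(16 - 1*(-12))/2)*(-43) = (11*(16 + 12)/2)*(-43) = ((11/2)*28)*(-43) = 154*(-43) = -6622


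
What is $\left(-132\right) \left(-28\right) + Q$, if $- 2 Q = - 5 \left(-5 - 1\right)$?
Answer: $3681$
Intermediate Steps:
$Q = -15$ ($Q = - \frac{\left(-5\right) \left(-5 - 1\right)}{2} = - \frac{\left(-5\right) \left(-6\right)}{2} = \left(- \frac{1}{2}\right) 30 = -15$)
$\left(-132\right) \left(-28\right) + Q = \left(-132\right) \left(-28\right) - 15 = 3696 - 15 = 3681$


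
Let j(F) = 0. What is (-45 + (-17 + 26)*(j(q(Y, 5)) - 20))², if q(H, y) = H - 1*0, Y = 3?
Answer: 50625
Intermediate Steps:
q(H, y) = H (q(H, y) = H + 0 = H)
(-45 + (-17 + 26)*(j(q(Y, 5)) - 20))² = (-45 + (-17 + 26)*(0 - 20))² = (-45 + 9*(-20))² = (-45 - 180)² = (-225)² = 50625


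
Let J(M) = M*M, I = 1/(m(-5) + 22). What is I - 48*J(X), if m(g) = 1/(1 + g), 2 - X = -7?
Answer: -338252/87 ≈ -3888.0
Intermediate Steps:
X = 9 (X = 2 - 1*(-7) = 2 + 7 = 9)
I = 4/87 (I = 1/(1/(1 - 5) + 22) = 1/(1/(-4) + 22) = 1/(-¼ + 22) = 1/(87/4) = 4/87 ≈ 0.045977)
J(M) = M²
I - 48*J(X) = 4/87 - 48*9² = 4/87 - 48*81 = 4/87 - 3888 = -338252/87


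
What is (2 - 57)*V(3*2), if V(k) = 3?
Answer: -165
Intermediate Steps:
(2 - 57)*V(3*2) = (2 - 57)*3 = -55*3 = -165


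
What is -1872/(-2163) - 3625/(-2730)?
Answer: 17621/8034 ≈ 2.1933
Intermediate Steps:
-1872/(-2163) - 3625/(-2730) = -1872*(-1/2163) - 3625*(-1/2730) = 624/721 + 725/546 = 17621/8034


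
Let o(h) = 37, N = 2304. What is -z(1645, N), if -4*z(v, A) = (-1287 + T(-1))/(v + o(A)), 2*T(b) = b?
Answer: -2575/13456 ≈ -0.19136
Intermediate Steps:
T(b) = b/2
z(v, A) = 2575/(8*(37 + v)) (z(v, A) = -(-1287 + (½)*(-1))/(4*(v + 37)) = -(-1287 - ½)/(4*(37 + v)) = -(-2575)/(8*(37 + v)) = 2575/(8*(37 + v)))
-z(1645, N) = -2575/(8*(37 + 1645)) = -2575/(8*1682) = -1*2575/13456 = -2575/13456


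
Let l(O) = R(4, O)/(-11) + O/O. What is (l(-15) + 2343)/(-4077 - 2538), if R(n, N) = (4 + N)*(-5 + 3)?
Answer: -2342/6615 ≈ -0.35404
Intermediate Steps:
R(n, N) = -8 - 2*N (R(n, N) = (4 + N)*(-2) = -8 - 2*N)
l(O) = 19/11 + 2*O/11 (l(O) = (-8 - 2*O)/(-11) + O/O = (-8 - 2*O)*(-1/11) + 1 = (8/11 + 2*O/11) + 1 = 19/11 + 2*O/11)
(l(-15) + 2343)/(-4077 - 2538) = ((19/11 + (2/11)*(-15)) + 2343)/(-4077 - 2538) = ((19/11 - 30/11) + 2343)/(-6615) = (-1 + 2343)*(-1/6615) = 2342*(-1/6615) = -2342/6615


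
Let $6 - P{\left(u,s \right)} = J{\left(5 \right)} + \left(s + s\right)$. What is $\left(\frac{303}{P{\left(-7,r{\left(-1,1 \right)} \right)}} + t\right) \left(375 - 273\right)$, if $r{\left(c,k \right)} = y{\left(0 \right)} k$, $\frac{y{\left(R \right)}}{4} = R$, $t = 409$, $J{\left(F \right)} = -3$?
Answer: $45152$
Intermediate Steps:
$y{\left(R \right)} = 4 R$
$r{\left(c,k \right)} = 0$ ($r{\left(c,k \right)} = 4 \cdot 0 k = 0 k = 0$)
$P{\left(u,s \right)} = 9 - 2 s$ ($P{\left(u,s \right)} = 6 - \left(-3 + \left(s + s\right)\right) = 6 - \left(-3 + 2 s\right) = 9 - 2 s$)
$\left(\frac{303}{P{\left(-7,r{\left(-1,1 \right)} \right)}} + t\right) \left(375 - 273\right) = \left(\frac{303}{9 - 0} + 409\right) \left(375 - 273\right) = \left(\frac{303}{9 + 0} + 409\right) 102 = \left(\frac{303}{9} + 409\right) 102 = \left(303 \cdot \frac{1}{9} + 409\right) 102 = \left(\frac{101}{3} + 409\right) 102 = \frac{1328}{3} \cdot 102 = 45152$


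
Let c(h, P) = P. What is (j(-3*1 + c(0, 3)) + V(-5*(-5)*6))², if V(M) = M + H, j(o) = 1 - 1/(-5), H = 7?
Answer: 625681/25 ≈ 25027.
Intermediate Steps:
j(o) = 6/5 (j(o) = 1 - 1*(-⅕) = 1 + ⅕ = 6/5)
V(M) = 7 + M (V(M) = M + 7 = 7 + M)
(j(-3*1 + c(0, 3)) + V(-5*(-5)*6))² = (6/5 + (7 - 5*(-5)*6))² = (6/5 + (7 + 25*6))² = (6/5 + (7 + 150))² = (6/5 + 157)² = (791/5)² = 625681/25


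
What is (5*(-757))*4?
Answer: -15140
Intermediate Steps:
(5*(-757))*4 = -3785*4 = -15140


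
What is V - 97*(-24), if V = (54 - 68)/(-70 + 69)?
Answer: 2342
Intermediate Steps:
V = 14 (V = -14/(-1) = -14*(-1) = 14)
V - 97*(-24) = 14 - 97*(-24) = 14 + 2328 = 2342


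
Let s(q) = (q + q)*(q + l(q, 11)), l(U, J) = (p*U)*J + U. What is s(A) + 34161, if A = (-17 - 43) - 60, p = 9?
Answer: 2942961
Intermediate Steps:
A = -120 (A = -60 - 60 = -120)
l(U, J) = U + 9*J*U (l(U, J) = (9*U)*J + U = 9*J*U + U = U + 9*J*U)
s(q) = 202*q**2 (s(q) = (q + q)*(q + q*(1 + 9*11)) = (2*q)*(q + q*(1 + 99)) = (2*q)*(q + q*100) = (2*q)*(q + 100*q) = (2*q)*(101*q) = 202*q**2)
s(A) + 34161 = 202*(-120)**2 + 34161 = 202*14400 + 34161 = 2908800 + 34161 = 2942961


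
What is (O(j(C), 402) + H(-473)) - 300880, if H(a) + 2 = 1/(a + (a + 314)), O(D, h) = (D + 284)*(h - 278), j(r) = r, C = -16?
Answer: -169154801/632 ≈ -2.6765e+5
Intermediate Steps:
O(D, h) = (-278 + h)*(284 + D) (O(D, h) = (284 + D)*(-278 + h) = (-278 + h)*(284 + D))
H(a) = -2 + 1/(314 + 2*a) (H(a) = -2 + 1/(a + (a + 314)) = -2 + 1/(a + (314 + a)) = -2 + 1/(314 + 2*a))
(O(j(C), 402) + H(-473)) - 300880 = ((-78952 - 278*(-16) + 284*402 - 16*402) + (-627 - 4*(-473))/(2*(157 - 473))) - 300880 = ((-78952 + 4448 + 114168 - 6432) + (½)*(-627 + 1892)/(-316)) - 300880 = (33232 + (½)*(-1/316)*1265) - 300880 = (33232 - 1265/632) - 300880 = 21001359/632 - 300880 = -169154801/632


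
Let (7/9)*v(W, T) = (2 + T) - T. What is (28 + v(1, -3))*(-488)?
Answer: -104432/7 ≈ -14919.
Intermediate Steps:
v(W, T) = 18/7 (v(W, T) = 9*((2 + T) - T)/7 = (9/7)*2 = 18/7)
(28 + v(1, -3))*(-488) = (28 + 18/7)*(-488) = (214/7)*(-488) = -104432/7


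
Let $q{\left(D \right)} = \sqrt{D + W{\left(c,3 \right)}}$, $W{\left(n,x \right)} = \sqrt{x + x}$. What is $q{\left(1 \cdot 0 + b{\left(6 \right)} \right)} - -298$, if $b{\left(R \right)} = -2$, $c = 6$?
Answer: $298 + \sqrt{-2 + \sqrt{6}} \approx 298.67$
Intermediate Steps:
$W{\left(n,x \right)} = \sqrt{2} \sqrt{x}$ ($W{\left(n,x \right)} = \sqrt{2 x} = \sqrt{2} \sqrt{x}$)
$q{\left(D \right)} = \sqrt{D + \sqrt{6}}$ ($q{\left(D \right)} = \sqrt{D + \sqrt{2} \sqrt{3}} = \sqrt{D + \sqrt{6}}$)
$q{\left(1 \cdot 0 + b{\left(6 \right)} \right)} - -298 = \sqrt{\left(1 \cdot 0 - 2\right) + \sqrt{6}} - -298 = \sqrt{\left(0 - 2\right) + \sqrt{6}} + 298 = \sqrt{-2 + \sqrt{6}} + 298 = 298 + \sqrt{-2 + \sqrt{6}}$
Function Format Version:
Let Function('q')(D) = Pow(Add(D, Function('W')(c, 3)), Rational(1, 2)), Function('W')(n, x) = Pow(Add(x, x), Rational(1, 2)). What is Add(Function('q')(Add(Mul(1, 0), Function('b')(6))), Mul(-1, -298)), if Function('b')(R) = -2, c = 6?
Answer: Add(298, Pow(Add(-2, Pow(6, Rational(1, 2))), Rational(1, 2))) ≈ 298.67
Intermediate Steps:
Function('W')(n, x) = Mul(Pow(2, Rational(1, 2)), Pow(x, Rational(1, 2))) (Function('W')(n, x) = Pow(Mul(2, x), Rational(1, 2)) = Mul(Pow(2, Rational(1, 2)), Pow(x, Rational(1, 2))))
Function('q')(D) = Pow(Add(D, Pow(6, Rational(1, 2))), Rational(1, 2)) (Function('q')(D) = Pow(Add(D, Mul(Pow(2, Rational(1, 2)), Pow(3, Rational(1, 2)))), Rational(1, 2)) = Pow(Add(D, Pow(6, Rational(1, 2))), Rational(1, 2)))
Add(Function('q')(Add(Mul(1, 0), Function('b')(6))), Mul(-1, -298)) = Add(Pow(Add(Add(Mul(1, 0), -2), Pow(6, Rational(1, 2))), Rational(1, 2)), Mul(-1, -298)) = Add(Pow(Add(Add(0, -2), Pow(6, Rational(1, 2))), Rational(1, 2)), 298) = Add(Pow(Add(-2, Pow(6, Rational(1, 2))), Rational(1, 2)), 298) = Add(298, Pow(Add(-2, Pow(6, Rational(1, 2))), Rational(1, 2)))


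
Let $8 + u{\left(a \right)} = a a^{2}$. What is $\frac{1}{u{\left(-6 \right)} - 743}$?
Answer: $- \frac{1}{967} \approx -0.0010341$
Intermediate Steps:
$u{\left(a \right)} = -8 + a^{3}$ ($u{\left(a \right)} = -8 + a a^{2} = -8 + a^{3}$)
$\frac{1}{u{\left(-6 \right)} - 743} = \frac{1}{\left(-8 + \left(-6\right)^{3}\right) - 743} = \frac{1}{\left(-8 - 216\right) - 743} = \frac{1}{-224 - 743} = \frac{1}{-967} = - \frac{1}{967}$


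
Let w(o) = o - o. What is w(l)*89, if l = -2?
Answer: 0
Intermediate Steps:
w(o) = 0
w(l)*89 = 0*89 = 0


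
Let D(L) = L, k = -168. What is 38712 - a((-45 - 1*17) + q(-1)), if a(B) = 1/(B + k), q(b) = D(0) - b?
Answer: 8865049/229 ≈ 38712.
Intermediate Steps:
q(b) = -b (q(b) = 0 - b = -b)
a(B) = 1/(-168 + B) (a(B) = 1/(B - 168) = 1/(-168 + B))
38712 - a((-45 - 1*17) + q(-1)) = 38712 - 1/(-168 + ((-45 - 1*17) - 1*(-1))) = 38712 - 1/(-168 + ((-45 - 17) + 1)) = 38712 - 1/(-168 + (-62 + 1)) = 38712 - 1/(-168 - 61) = 38712 - 1/(-229) = 38712 - 1*(-1/229) = 38712 + 1/229 = 8865049/229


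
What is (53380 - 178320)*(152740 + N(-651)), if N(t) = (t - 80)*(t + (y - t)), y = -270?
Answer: -43742743400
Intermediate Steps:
N(t) = 21600 - 270*t (N(t) = (t - 80)*(t + (-270 - t)) = (-80 + t)*(-270) = 21600 - 270*t)
(53380 - 178320)*(152740 + N(-651)) = (53380 - 178320)*(152740 + (21600 - 270*(-651))) = -124940*(152740 + (21600 + 175770)) = -124940*(152740 + 197370) = -124940*350110 = -43742743400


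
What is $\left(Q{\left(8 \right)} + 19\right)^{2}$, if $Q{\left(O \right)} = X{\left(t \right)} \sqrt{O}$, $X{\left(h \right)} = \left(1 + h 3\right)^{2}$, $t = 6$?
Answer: $1042929 + 27436 \sqrt{2} \approx 1.0817 \cdot 10^{6}$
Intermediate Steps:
$X{\left(h \right)} = \left(1 + 3 h\right)^{2}$
$Q{\left(O \right)} = 361 \sqrt{O}$ ($Q{\left(O \right)} = \left(1 + 3 \cdot 6\right)^{2} \sqrt{O} = \left(1 + 18\right)^{2} \sqrt{O} = 19^{2} \sqrt{O} = 361 \sqrt{O}$)
$\left(Q{\left(8 \right)} + 19\right)^{2} = \left(361 \sqrt{8} + 19\right)^{2} = \left(361 \cdot 2 \sqrt{2} + 19\right)^{2} = \left(722 \sqrt{2} + 19\right)^{2} = \left(19 + 722 \sqrt{2}\right)^{2}$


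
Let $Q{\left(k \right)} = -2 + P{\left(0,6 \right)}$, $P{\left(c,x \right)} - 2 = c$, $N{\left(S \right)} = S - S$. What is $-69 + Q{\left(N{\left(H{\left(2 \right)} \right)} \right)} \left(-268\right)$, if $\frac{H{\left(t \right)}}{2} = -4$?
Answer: $-69$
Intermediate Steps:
$H{\left(t \right)} = -8$ ($H{\left(t \right)} = 2 \left(-4\right) = -8$)
$N{\left(S \right)} = 0$
$P{\left(c,x \right)} = 2 + c$
$Q{\left(k \right)} = 0$ ($Q{\left(k \right)} = -2 + \left(2 + 0\right) = -2 + 2 = 0$)
$-69 + Q{\left(N{\left(H{\left(2 \right)} \right)} \right)} \left(-268\right) = -69 + 0 \left(-268\right) = -69 + 0 = -69$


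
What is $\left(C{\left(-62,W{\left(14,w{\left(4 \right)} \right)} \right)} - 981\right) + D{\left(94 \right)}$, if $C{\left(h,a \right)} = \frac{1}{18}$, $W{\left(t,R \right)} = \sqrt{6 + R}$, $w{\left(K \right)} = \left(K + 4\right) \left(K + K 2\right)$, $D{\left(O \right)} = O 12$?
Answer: $\frac{2647}{18} \approx 147.06$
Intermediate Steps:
$D{\left(O \right)} = 12 O$
$w{\left(K \right)} = 3 K \left(4 + K\right)$ ($w{\left(K \right)} = \left(4 + K\right) \left(K + 2 K\right) = \left(4 + K\right) 3 K = 3 K \left(4 + K\right)$)
$C{\left(h,a \right)} = \frac{1}{18}$
$\left(C{\left(-62,W{\left(14,w{\left(4 \right)} \right)} \right)} - 981\right) + D{\left(94 \right)} = \left(\frac{1}{18} - 981\right) + 12 \cdot 94 = - \frac{17657}{18} + 1128 = \frac{2647}{18}$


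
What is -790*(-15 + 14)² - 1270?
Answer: -2060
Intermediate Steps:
-790*(-15 + 14)² - 1270 = -790*(-1)² - 1270 = -790*1 - 1270 = -790 - 1270 = -2060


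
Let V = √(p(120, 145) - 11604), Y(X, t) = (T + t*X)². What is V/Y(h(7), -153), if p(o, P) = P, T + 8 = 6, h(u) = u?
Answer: I*√11459/1151329 ≈ 9.2977e-5*I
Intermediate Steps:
T = -2 (T = -8 + 6 = -2)
Y(X, t) = (-2 + X*t)² (Y(X, t) = (-2 + t*X)² = (-2 + X*t)²)
V = I*√11459 (V = √(145 - 11604) = √(-11459) = I*√11459 ≈ 107.05*I)
V/Y(h(7), -153) = (I*√11459)/((-2 + 7*(-153))²) = (I*√11459)/((-2 - 1071)²) = (I*√11459)/((-1073)²) = (I*√11459)/1151329 = (I*√11459)*(1/1151329) = I*√11459/1151329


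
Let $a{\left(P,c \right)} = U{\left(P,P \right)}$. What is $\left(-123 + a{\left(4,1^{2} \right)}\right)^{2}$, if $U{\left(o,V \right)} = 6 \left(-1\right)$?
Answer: $16641$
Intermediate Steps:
$U{\left(o,V \right)} = -6$
$a{\left(P,c \right)} = -6$
$\left(-123 + a{\left(4,1^{2} \right)}\right)^{2} = \left(-123 - 6\right)^{2} = \left(-129\right)^{2} = 16641$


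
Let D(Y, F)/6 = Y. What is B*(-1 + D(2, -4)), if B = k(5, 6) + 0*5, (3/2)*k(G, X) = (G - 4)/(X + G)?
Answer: ⅔ ≈ 0.66667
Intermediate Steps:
D(Y, F) = 6*Y
k(G, X) = 2*(-4 + G)/(3*(G + X)) (k(G, X) = 2*((G - 4)/(X + G))/3 = 2*((-4 + G)/(G + X))/3 = 2*(-4 + G)/(3*(G + X)))
B = 2/33 (B = 2*(-4 + 5)/(3*(5 + 6)) + 0*5 = (⅔)*1/11 + 0 = (⅔)*(1/11)*1 + 0 = 2/33 + 0 = 2/33 ≈ 0.060606)
B*(-1 + D(2, -4)) = 2*(-1 + 6*2)/33 = 2*(-1 + 12)/33 = (2/33)*11 = ⅔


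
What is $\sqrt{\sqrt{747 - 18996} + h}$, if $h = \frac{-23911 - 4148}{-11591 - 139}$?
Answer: $\frac{\sqrt{36570230 + 15288100 i \sqrt{18249}}}{3910} \approx 8.2916 + 8.1461 i$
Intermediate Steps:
$h = \frac{9353}{3910}$ ($h = - \frac{28059}{-11730} = \left(-28059\right) \left(- \frac{1}{11730}\right) = \frac{9353}{3910} \approx 2.3921$)
$\sqrt{\sqrt{747 - 18996} + h} = \sqrt{\sqrt{747 - 18996} + \frac{9353}{3910}} = \sqrt{\sqrt{-18249} + \frac{9353}{3910}} = \sqrt{i \sqrt{18249} + \frac{9353}{3910}} = \sqrt{\frac{9353}{3910} + i \sqrt{18249}}$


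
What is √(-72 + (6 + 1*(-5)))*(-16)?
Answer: -16*I*√71 ≈ -134.82*I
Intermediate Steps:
√(-72 + (6 + 1*(-5)))*(-16) = √(-72 + (6 - 5))*(-16) = √(-72 + 1)*(-16) = √(-71)*(-16) = (I*√71)*(-16) = -16*I*√71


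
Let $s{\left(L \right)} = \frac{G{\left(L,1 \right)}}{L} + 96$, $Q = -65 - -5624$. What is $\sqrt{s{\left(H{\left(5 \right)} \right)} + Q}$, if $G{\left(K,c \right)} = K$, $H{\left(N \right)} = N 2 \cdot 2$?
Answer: $2 \sqrt{1414} \approx 75.206$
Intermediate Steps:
$H{\left(N \right)} = 4 N$ ($H{\left(N \right)} = 2 N 2 = 4 N$)
$Q = 5559$ ($Q = -65 + 5624 = 5559$)
$s{\left(L \right)} = 97$ ($s{\left(L \right)} = \frac{L}{L} + 96 = 1 + 96 = 97$)
$\sqrt{s{\left(H{\left(5 \right)} \right)} + Q} = \sqrt{97 + 5559} = \sqrt{5656} = 2 \sqrt{1414}$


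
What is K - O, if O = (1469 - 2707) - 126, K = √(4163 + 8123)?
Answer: 1364 + √12286 ≈ 1474.8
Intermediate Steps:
K = √12286 ≈ 110.84
O = -1364 (O = -1238 - 126 = -1364)
K - O = √12286 - 1*(-1364) = √12286 + 1364 = 1364 + √12286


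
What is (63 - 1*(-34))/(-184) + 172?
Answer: 31551/184 ≈ 171.47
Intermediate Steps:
(63 - 1*(-34))/(-184) + 172 = -(63 + 34)/184 + 172 = -1/184*97 + 172 = -97/184 + 172 = 31551/184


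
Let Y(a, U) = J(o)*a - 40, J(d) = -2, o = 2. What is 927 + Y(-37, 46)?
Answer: 961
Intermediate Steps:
Y(a, U) = -40 - 2*a (Y(a, U) = -2*a - 40 = -40 - 2*a)
927 + Y(-37, 46) = 927 + (-40 - 2*(-37)) = 927 + (-40 + 74) = 927 + 34 = 961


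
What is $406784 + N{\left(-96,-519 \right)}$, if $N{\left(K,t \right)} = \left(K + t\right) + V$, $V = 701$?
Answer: $406870$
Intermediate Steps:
$N{\left(K,t \right)} = 701 + K + t$ ($N{\left(K,t \right)} = \left(K + t\right) + 701 = 701 + K + t$)
$406784 + N{\left(-96,-519 \right)} = 406784 - -86 = 406784 + 86 = 406870$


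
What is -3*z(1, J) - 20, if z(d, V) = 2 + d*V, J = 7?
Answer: -47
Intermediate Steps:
z(d, V) = 2 + V*d
-3*z(1, J) - 20 = -3*(2 + 7*1) - 20 = -3*(2 + 7) - 20 = -3*9 - 20 = -27 - 20 = -47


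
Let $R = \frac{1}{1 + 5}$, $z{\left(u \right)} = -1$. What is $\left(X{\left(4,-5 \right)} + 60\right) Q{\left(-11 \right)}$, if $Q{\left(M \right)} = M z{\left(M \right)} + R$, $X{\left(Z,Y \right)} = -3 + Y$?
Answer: $\frac{1742}{3} \approx 580.67$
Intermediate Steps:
$R = \frac{1}{6} \approx 0.16667$
$Q{\left(M \right)} = \frac{1}{6} - M$ ($Q{\left(M \right)} = M \left(-1\right) + \frac{1}{6} = - M + \frac{1}{6} = \frac{1}{6} - M$)
$\left(X{\left(4,-5 \right)} + 60\right) Q{\left(-11 \right)} = \left(\left(-3 - 5\right) + 60\right) \left(\frac{1}{6} - -11\right) = \left(-8 + 60\right) \left(\frac{1}{6} + 11\right) = 52 \cdot \frac{67}{6} = \frac{1742}{3}$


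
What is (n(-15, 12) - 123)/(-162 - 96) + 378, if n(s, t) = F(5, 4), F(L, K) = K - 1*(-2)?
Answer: 32547/86 ≈ 378.45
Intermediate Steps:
F(L, K) = 2 + K (F(L, K) = K + 2 = 2 + K)
n(s, t) = 6 (n(s, t) = 2 + 4 = 6)
(n(-15, 12) - 123)/(-162 - 96) + 378 = (6 - 123)/(-162 - 96) + 378 = -117/(-258) + 378 = -117*(-1/258) + 378 = 39/86 + 378 = 32547/86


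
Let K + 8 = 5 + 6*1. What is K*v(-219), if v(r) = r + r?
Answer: -1314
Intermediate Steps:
K = 3 (K = -8 + (5 + 6*1) = -8 + (5 + 6) = -8 + 11 = 3)
v(r) = 2*r
K*v(-219) = 3*(2*(-219)) = 3*(-438) = -1314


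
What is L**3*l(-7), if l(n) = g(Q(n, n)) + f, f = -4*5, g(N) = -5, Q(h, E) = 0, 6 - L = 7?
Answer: 25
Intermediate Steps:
L = -1 (L = 6 - 1*7 = 6 - 7 = -1)
f = -20
l(n) = -25 (l(n) = -5 - 20 = -25)
L**3*l(-7) = (-1)**3*(-25) = -1*(-25) = 25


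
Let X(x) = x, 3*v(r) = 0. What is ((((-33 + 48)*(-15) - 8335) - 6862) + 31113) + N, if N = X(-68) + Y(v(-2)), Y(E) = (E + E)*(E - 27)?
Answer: 15623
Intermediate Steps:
v(r) = 0 (v(r) = (⅓)*0 = 0)
Y(E) = 2*E*(-27 + E) (Y(E) = (2*E)*(-27 + E) = 2*E*(-27 + E))
N = -68 (N = -68 + 2*0*(-27 + 0) = -68 + 2*0*(-27) = -68 + 0 = -68)
((((-33 + 48)*(-15) - 8335) - 6862) + 31113) + N = ((((-33 + 48)*(-15) - 8335) - 6862) + 31113) - 68 = (((15*(-15) - 8335) - 6862) + 31113) - 68 = (((-225 - 8335) - 6862) + 31113) - 68 = ((-8560 - 6862) + 31113) - 68 = (-15422 + 31113) - 68 = 15691 - 68 = 15623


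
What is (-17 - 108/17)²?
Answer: 157609/289 ≈ 545.36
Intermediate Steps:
(-17 - 108/17)² = (-397/17)² = 157609/289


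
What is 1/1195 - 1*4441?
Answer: -5306994/1195 ≈ -4441.0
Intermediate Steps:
1/1195 - 1*4441 = 1/1195 - 4441 = -5306994/1195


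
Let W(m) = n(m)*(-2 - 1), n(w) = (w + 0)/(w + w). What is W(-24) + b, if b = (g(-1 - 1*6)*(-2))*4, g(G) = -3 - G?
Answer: -67/2 ≈ -33.500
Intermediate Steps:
n(w) = 1/2 (n(w) = w/((2*w)) = w*(1/(2*w)) = 1/2)
W(m) = -3/2 (W(m) = (-2 - 1)/2 = (1/2)*(-3) = -3/2)
b = -32 (b = ((-3 - (-1 - 1*6))*(-2))*4 = ((-3 - (-1 - 6))*(-2))*4 = ((-3 - 1*(-7))*(-2))*4 = ((-3 + 7)*(-2))*4 = (4*(-2))*4 = -8*4 = -32)
W(-24) + b = -3/2 - 32 = -67/2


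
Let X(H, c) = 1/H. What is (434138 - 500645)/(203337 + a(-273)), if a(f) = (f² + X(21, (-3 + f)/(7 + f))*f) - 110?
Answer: -22169/92581 ≈ -0.23946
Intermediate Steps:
a(f) = -110 + f² + f/21 (a(f) = (f² + f/21) - 110 = -110 + f² + f/21)
(434138 - 500645)/(203337 + a(-273)) = (434138 - 500645)/(203337 + (-110 + (-273)² + (1/21)*(-273))) = -66507/(203337 + (-110 + 74529 - 13)) = -66507/(203337 + 74406) = -66507/277743 = -66507*1/277743 = -22169/92581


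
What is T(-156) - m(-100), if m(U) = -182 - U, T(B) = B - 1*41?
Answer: -115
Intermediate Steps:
T(B) = -41 + B (T(B) = B - 41 = -41 + B)
T(-156) - m(-100) = (-41 - 156) - (-182 - 1*(-100)) = -197 - (-182 + 100) = -197 - 1*(-82) = -197 + 82 = -115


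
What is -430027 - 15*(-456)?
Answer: -423187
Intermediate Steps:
-430027 - 15*(-456) = -430027 - 1*(-6840) = -430027 + 6840 = -423187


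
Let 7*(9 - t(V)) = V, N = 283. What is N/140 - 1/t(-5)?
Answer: 2283/1190 ≈ 1.9185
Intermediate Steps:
t(V) = 9 - V/7
N/140 - 1/t(-5) = 283/140 - 1/(9 - 1/7*(-5)) = 283*(1/140) - 1/(9 + 5/7) = 283/140 - 1/68/7 = 283/140 - 1*7/68 = 283/140 - 7/68 = 2283/1190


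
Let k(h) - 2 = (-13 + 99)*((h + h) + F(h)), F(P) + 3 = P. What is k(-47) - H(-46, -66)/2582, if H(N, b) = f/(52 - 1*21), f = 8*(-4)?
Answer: -495540006/40021 ≈ -12382.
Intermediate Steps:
F(P) = -3 + P
f = -32
H(N, b) = -32/31 (H(N, b) = -32/(52 - 1*21) = -32/(52 - 21) = -32/31)
k(h) = -256 + 258*h (k(h) = 2 + (-13 + 99)*((h + h) + (-3 + h)) = 2 + 86*(2*h + (-3 + h)) = 2 + 86*(-3 + 3*h) = 2 + (-258 + 258*h) = -256 + 258*h)
k(-47) - H(-46, -66)/2582 = (-256 + 258*(-47)) - (-32)/(31*2582) = (-256 - 12126) - (-32)/(31*2582) = -12382 - 1*(-16/40021) = -12382 + 16/40021 = -495540006/40021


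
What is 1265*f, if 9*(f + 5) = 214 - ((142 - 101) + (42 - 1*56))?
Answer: 179630/9 ≈ 19959.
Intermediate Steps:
f = 142/9 (f = -5 + (214 - ((142 - 101) + (42 - 1*56)))/9 = -5 + (214 - (41 + (42 - 56)))/9 = -5 + (214 - (41 - 14))/9 = -5 + (214 - 1*27)/9 = -5 + (214 - 27)/9 = -5 + (1/9)*187 = -5 + 187/9 = 142/9 ≈ 15.778)
1265*f = 1265*(142/9) = 179630/9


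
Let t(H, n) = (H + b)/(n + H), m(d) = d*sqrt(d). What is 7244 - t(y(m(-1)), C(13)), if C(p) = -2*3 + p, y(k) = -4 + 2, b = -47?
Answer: 36269/5 ≈ 7253.8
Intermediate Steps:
m(d) = d**(3/2)
y(k) = -2
C(p) = -6 + p
t(H, n) = (-47 + H)/(H + n) (t(H, n) = (H - 47)/(n + H) = (-47 + H)/(H + n))
7244 - t(y(m(-1)), C(13)) = 7244 - (-47 - 2)/(-2 + (-6 + 13)) = 7244 - (-49)/(-2 + 7) = 7244 - (-49)/5 = 7244 - 1*(-49/5) = 7244 + 49/5 = 36269/5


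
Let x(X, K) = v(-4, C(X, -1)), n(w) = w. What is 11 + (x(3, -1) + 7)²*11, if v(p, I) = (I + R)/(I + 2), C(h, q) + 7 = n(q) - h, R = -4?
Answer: 7535/9 ≈ 837.22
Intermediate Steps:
C(h, q) = -7 + q - h (C(h, q) = -7 + (q - h) = -7 + q - h)
v(p, I) = (-4 + I)/(2 + I) (v(p, I) = (I - 4)/(I + 2) = (-4 + I)/(2 + I))
x(X, K) = (-12 - X)/(-6 - X) (x(X, K) = (-4 + (-7 - 1 - X))/(2 + (-7 - 1 - X)) = (-4 + (-8 - X))/(2 + (-8 - X)) = (-12 - X)/(-6 - X))
11 + (x(3, -1) + 7)²*11 = 11 + ((12 + 3)/(6 + 3) + 7)²*11 = 11 + (15/9 + 7)²*11 = 11 + ((⅑)*15 + 7)²*11 = 11 + (5/3 + 7)²*11 = 11 + (26/3)²*11 = 11 + (676/9)*11 = 11 + 7436/9 = 7535/9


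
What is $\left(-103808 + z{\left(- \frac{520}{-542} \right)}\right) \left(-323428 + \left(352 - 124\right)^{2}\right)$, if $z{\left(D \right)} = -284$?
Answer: $28255148848$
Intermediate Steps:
$\left(-103808 + z{\left(- \frac{520}{-542} \right)}\right) \left(-323428 + \left(352 - 124\right)^{2}\right) = \left(-103808 - 284\right) \left(-323428 + \left(352 - 124\right)^{2}\right) = - 104092 \left(-323428 + 228^{2}\right) = - 104092 \left(-323428 + 51984\right) = \left(-104092\right) \left(-271444\right) = 28255148848$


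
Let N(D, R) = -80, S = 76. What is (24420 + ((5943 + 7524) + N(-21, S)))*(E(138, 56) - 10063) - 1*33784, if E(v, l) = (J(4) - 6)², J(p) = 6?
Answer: -380485625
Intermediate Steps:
E(v, l) = 0 (E(v, l) = (6 - 6)² = 0² = 0)
(24420 + ((5943 + 7524) + N(-21, S)))*(E(138, 56) - 10063) - 1*33784 = (24420 + ((5943 + 7524) - 80))*(0 - 10063) - 1*33784 = (24420 + (13467 - 80))*(-10063) - 33784 = (24420 + 13387)*(-10063) - 33784 = 37807*(-10063) - 33784 = -380451841 - 33784 = -380485625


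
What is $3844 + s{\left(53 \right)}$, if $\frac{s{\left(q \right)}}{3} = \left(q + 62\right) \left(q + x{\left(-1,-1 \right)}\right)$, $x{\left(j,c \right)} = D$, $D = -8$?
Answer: $19369$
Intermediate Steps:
$x{\left(j,c \right)} = -8$
$s{\left(q \right)} = 3 \left(-8 + q\right) \left(62 + q\right)$ ($s{\left(q \right)} = 3 \left(q + 62\right) \left(q - 8\right) = 3 \left(62 + q\right) \left(-8 + q\right) = 3 \left(-8 + q\right) \left(62 + q\right)$)
$3844 + s{\left(53 \right)} = 3844 + \left(-1488 + 3 \cdot 53^{2} + 162 \cdot 53\right) = 3844 + \left(-1488 + 3 \cdot 2809 + 8586\right) = 3844 + \left(-1488 + 8427 + 8586\right) = 3844 + 15525 = 19369$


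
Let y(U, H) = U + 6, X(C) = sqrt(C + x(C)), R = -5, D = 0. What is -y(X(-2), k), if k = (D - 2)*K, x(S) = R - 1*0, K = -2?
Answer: -6 - I*sqrt(7) ≈ -6.0 - 2.6458*I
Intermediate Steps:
x(S) = -5 (x(S) = -5 - 1*0 = -5 + 0 = -5)
k = 4 (k = (0 - 2)*(-2) = -2*(-2) = 4)
X(C) = sqrt(-5 + C) (X(C) = sqrt(C - 5) = sqrt(-5 + C))
y(U, H) = 6 + U
-y(X(-2), k) = -(6 + sqrt(-5 - 2)) = -(6 + sqrt(-7)) = -(6 + I*sqrt(7)) = -6 - I*sqrt(7)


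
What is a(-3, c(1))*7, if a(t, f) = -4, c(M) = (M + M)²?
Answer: -28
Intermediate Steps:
c(M) = 4*M² (c(M) = (2*M)² = 4*M²)
a(-3, c(1))*7 = -4*7 = -28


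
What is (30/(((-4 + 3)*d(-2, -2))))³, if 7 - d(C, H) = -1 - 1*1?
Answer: -1000/27 ≈ -37.037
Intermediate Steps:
d(C, H) = 9 (d(C, H) = 7 - (-1 - 1*1) = 7 - (-1 - 1) = 7 - 1*(-2) = 7 + 2 = 9)
(30/(((-4 + 3)*d(-2, -2))))³ = (30/(((-4 + 3)*9)))³ = (30/((-1*9)))³ = (30/(-9))³ = (30*(-⅑))³ = (-10/3)³ = -1000/27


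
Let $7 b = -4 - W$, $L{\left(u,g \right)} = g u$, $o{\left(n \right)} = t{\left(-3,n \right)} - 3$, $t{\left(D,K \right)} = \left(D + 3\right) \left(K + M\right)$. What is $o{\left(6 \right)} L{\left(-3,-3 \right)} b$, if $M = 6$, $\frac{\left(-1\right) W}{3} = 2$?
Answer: $- \frac{54}{7} \approx -7.7143$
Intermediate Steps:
$W = -6$ ($W = \left(-3\right) 2 = -6$)
$t{\left(D,K \right)} = \left(3 + D\right) \left(6 + K\right)$ ($t{\left(D,K \right)} = \left(D + 3\right) \left(K + 6\right) = \left(3 + D\right) \left(6 + K\right)$)
$o{\left(n \right)} = -3$ ($o{\left(n \right)} = \left(18 + 3 n + 6 \left(-3\right) - 3 n\right) - 3 = \left(18 + 3 n - 18 - 3 n\right) - 3 = 0 - 3 = -3$)
$b = \frac{2}{7}$ ($b = \frac{-4 - -6}{7} = \frac{-4 + 6}{7} = \frac{1}{7} \cdot 2 = \frac{2}{7} \approx 0.28571$)
$o{\left(6 \right)} L{\left(-3,-3 \right)} b = - 3 \left(\left(-3\right) \left(-3\right)\right) \frac{2}{7} = \left(-3\right) 9 \cdot \frac{2}{7} = \left(-27\right) \frac{2}{7} = - \frac{54}{7}$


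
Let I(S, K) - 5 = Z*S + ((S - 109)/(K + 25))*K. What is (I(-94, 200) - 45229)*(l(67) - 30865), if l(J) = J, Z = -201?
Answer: 816468668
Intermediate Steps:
I(S, K) = 5 - 201*S + K*(-109 + S)/(25 + K) (I(S, K) = 5 + (-201*S + ((S - 109)/(K + 25))*K) = 5 + (-201*S + ((-109 + S)/(25 + K))*K) = 5 + (-201*S + K*(-109 + S)/(25 + K)) = 5 - 201*S + K*(-109 + S)/(25 + K))
(I(-94, 200) - 45229)*(l(67) - 30865) = ((125 - 5025*(-94) - 104*200 - 200*200*(-94))/(25 + 200) - 45229)*(67 - 30865) = ((125 + 472350 - 20800 + 3760000)/225 - 45229)*(-30798) = ((1/225)*4211675 - 45229)*(-30798) = (168467/9 - 45229)*(-30798) = -238594/9*(-30798) = 816468668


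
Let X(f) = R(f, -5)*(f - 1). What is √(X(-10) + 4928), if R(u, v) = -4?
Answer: 2*√1243 ≈ 70.512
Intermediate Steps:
X(f) = 4 - 4*f (X(f) = -4*(f - 1) = -4*(-1 + f) = 4 - 4*f)
√(X(-10) + 4928) = √((4 - 4*(-10)) + 4928) = √((4 + 40) + 4928) = √(44 + 4928) = √4972 = 2*√1243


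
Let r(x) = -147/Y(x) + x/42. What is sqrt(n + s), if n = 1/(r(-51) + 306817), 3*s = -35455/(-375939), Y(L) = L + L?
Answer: sqrt(9477461455881774445482)/549040112550 ≈ 0.17731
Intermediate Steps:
Y(L) = 2*L
r(x) = -147/(2*x) + x/42 (r(x) = -147*1/(2*x) + x/42 = -147/(2*x) + x*(1/42) = -147/(2*x) + x/42)
s = 35455/1127817 (s = (-35455/(-375939))/3 = (-35455*(-1/375939))/3 = (1/3)*(35455/375939) = 35455/1127817 ≈ 0.031437)
n = 119/36511250 (n = 1/((1/42)*(-3087 + (-51)**2)/(-51) + 306817) = 1/((1/42)*(-1/51)*(-3087 + 2601) + 306817) = 1/((1/42)*(-1/51)*(-486) + 306817) = 1/(27/119 + 306817) = 1/(36511250/119) = 119/36511250 ≈ 3.2593e-6)
sqrt(n + s) = sqrt(119/36511250 + 35455/1127817) = sqrt(1294640578973/41178008441250) = sqrt(9477461455881774445482)/549040112550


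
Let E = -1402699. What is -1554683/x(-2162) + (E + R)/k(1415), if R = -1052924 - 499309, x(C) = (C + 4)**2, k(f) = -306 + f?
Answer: -1058672006915/397274852 ≈ -2664.8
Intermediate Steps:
x(C) = (4 + C)**2
R = -1552233
-1554683/x(-2162) + (E + R)/k(1415) = -1554683/(4 - 2162)**2 + (-1402699 - 1552233)/(-306 + 1415) = -1554683/((-2158)**2) - 2954932/1109 = -1554683/4656964 - 2954932*1/1109 = -1554683*1/4656964 - 2954932/1109 = -119591/358228 - 2954932/1109 = -1058672006915/397274852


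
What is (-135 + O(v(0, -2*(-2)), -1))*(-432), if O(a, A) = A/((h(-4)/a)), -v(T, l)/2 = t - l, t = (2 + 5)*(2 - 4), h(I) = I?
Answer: 54432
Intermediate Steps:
t = -14 (t = 7*(-2) = -14)
v(T, l) = 28 + 2*l (v(T, l) = -2*(-14 - l) = 28 + 2*l)
O(a, A) = -A*a/4 (O(a, A) = A/((-4/a)) = A*(-a/4) = -A*a/4)
(-135 + O(v(0, -2*(-2)), -1))*(-432) = (-135 - ¼*(-1)*(28 + 2*(-2*(-2))))*(-432) = (-135 - ¼*(-1)*(28 + 2*4))*(-432) = (-135 - ¼*(-1)*(28 + 8))*(-432) = (-135 - ¼*(-1)*36)*(-432) = (-135 + 9)*(-432) = -126*(-432) = 54432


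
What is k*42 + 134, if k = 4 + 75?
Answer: 3452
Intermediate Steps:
k = 79
k*42 + 134 = 79*42 + 134 = 3318 + 134 = 3452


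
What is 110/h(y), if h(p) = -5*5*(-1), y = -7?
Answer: 22/5 ≈ 4.4000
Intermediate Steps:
h(p) = 25 (h(p) = -25*(-1) = 25)
110/h(y) = 110/25 = 110*(1/25) = 22/5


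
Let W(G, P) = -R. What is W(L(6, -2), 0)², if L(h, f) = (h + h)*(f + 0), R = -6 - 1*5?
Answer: 121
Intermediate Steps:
R = -11 (R = -6 - 5 = -11)
L(h, f) = 2*f*h (L(h, f) = (2*h)*f = 2*f*h)
W(G, P) = 11 (W(G, P) = -1*(-11) = 11)
W(L(6, -2), 0)² = 11² = 121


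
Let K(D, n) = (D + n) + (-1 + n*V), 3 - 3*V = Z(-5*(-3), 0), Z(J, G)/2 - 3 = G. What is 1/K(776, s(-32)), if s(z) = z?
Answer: 1/775 ≈ 0.0012903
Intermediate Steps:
Z(J, G) = 6 + 2*G
V = -1 (V = 1 - (6 + 2*0)/3 = 1 - (6 + 0)/3 = 1 - ⅓*6 = 1 - 2 = -1)
K(D, n) = -1 + D (K(D, n) = (D + n) + (-1 + n*(-1)) = (D + n) + (-1 - n) = -1 + D)
1/K(776, s(-32)) = 1/(-1 + 776) = 1/775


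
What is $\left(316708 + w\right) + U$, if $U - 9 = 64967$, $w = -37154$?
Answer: $344530$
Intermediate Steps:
$U = 64976$ ($U = 9 + 64967 = 64976$)
$\left(316708 + w\right) + U = \left(316708 - 37154\right) + 64976 = 279554 + 64976 = 344530$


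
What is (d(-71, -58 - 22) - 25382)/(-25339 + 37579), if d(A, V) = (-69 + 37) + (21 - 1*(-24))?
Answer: -25369/12240 ≈ -2.0726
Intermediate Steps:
d(A, V) = 13 (d(A, V) = -32 + (21 + 24) = -32 + 45 = 13)
(d(-71, -58 - 22) - 25382)/(-25339 + 37579) = (13 - 25382)/(-25339 + 37579) = -25369/12240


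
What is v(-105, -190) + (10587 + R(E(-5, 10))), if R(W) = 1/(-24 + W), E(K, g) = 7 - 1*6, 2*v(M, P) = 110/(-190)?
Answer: 9252747/874 ≈ 10587.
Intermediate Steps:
v(M, P) = -11/38 (v(M, P) = (110/(-190))/2 = (110*(-1/190))/2 = (½)*(-11/19) = -11/38)
E(K, g) = 1 (E(K, g) = 7 - 6 = 1)
v(-105, -190) + (10587 + R(E(-5, 10))) = -11/38 + (10587 + 1/(-24 + 1)) = -11/38 + (10587 + 1/(-23)) = -11/38 + (10587 - 1/23) = -11/38 + 243500/23 = 9252747/874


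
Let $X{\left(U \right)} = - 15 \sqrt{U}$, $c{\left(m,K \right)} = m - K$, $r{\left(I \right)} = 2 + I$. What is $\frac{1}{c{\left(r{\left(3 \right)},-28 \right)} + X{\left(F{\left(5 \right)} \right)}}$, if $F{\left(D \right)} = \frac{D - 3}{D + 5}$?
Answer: $\frac{11}{348} + \frac{\sqrt{5}}{348} \approx 0.038035$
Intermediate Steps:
$F{\left(D \right)} = \frac{-3 + D}{5 + D}$
$\frac{1}{c{\left(r{\left(3 \right)},-28 \right)} + X{\left(F{\left(5 \right)} \right)}} = \frac{1}{\left(\left(2 + 3\right) - -28\right) - 15 \sqrt{\frac{-3 + 5}{5 + 5}}} = \frac{1}{\left(5 + 28\right) - 15 \sqrt{\frac{1}{10} \cdot 2}} = \frac{1}{33 - 15 \sqrt{\frac{1}{10} \cdot 2}} = \frac{1}{33 - \frac{15}{\sqrt{5}}} = \frac{1}{33 - 15 \frac{\sqrt{5}}{5}} = \frac{1}{33 - 3 \sqrt{5}}$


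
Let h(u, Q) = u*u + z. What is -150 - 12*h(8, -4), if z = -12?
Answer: -774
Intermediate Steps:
h(u, Q) = -12 + u² (h(u, Q) = u*u - 12 = u² - 12 = -12 + u²)
-150 - 12*h(8, -4) = -150 - 12*(-12 + 8²) = -150 - 12*(-12 + 64) = -150 - 12*52 = -150 - 624 = -774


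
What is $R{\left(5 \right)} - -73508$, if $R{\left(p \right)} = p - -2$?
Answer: $73515$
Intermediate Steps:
$R{\left(p \right)} = 2 + p$ ($R{\left(p \right)} = p + 2 = 2 + p$)
$R{\left(5 \right)} - -73508 = \left(2 + 5\right) - -73508 = 7 + 73508 = 73515$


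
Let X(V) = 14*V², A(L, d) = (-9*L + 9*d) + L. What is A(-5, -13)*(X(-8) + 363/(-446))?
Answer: -30742481/446 ≈ -68929.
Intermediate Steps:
A(L, d) = -8*L + 9*d
A(-5, -13)*(X(-8) + 363/(-446)) = (-8*(-5) + 9*(-13))*(14*(-8)² + 363/(-446)) = (40 - 117)*(14*64 + 363*(-1/446)) = -77*(896 - 363/446) = -77*399253/446 = -30742481/446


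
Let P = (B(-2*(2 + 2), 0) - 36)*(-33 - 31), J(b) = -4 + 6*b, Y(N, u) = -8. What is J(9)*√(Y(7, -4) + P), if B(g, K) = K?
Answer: 100*√574 ≈ 2395.8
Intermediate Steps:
P = 2304 (P = (0 - 36)*(-33 - 31) = -36*(-64) = 2304)
J(9)*√(Y(7, -4) + P) = (-4 + 6*9)*√(-8 + 2304) = (-4 + 54)*√2296 = 50*(2*√574) = 100*√574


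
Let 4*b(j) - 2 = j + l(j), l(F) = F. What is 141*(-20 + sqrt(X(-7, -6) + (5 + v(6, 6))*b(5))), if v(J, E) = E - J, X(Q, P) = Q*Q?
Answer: -1692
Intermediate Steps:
X(Q, P) = Q**2
b(j) = 1/2 + j/2 (b(j) = 1/2 + (j + j)/4 = 1/2 + (2*j)/4 = 1/2 + j/2)
141*(-20 + sqrt(X(-7, -6) + (5 + v(6, 6))*b(5))) = 141*(-20 + sqrt((-7)**2 + (5 + (6 - 1*6))*(1/2 + (1/2)*5))) = 141*(-20 + sqrt(49 + (5 + (6 - 6))*(1/2 + 5/2))) = 141*(-20 + sqrt(49 + (5 + 0)*3)) = 141*(-20 + sqrt(49 + 5*3)) = 141*(-20 + sqrt(49 + 15)) = 141*(-20 + sqrt(64)) = 141*(-20 + 8) = 141*(-12) = -1692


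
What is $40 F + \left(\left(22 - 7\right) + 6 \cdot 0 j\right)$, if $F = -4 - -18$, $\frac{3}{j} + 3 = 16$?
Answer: $575$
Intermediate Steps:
$j = \frac{3}{13}$ ($j = \frac{3}{-3 + 16} = \frac{3}{13} \approx 0.23077$)
$F = 14$ ($F = -4 + 18 = 14$)
$40 F + \left(\left(22 - 7\right) + 6 \cdot 0 j\right) = 40 \cdot 14 + \left(\left(22 - 7\right) + 6 \cdot 0 \cdot \frac{3}{13}\right) = 560 + \left(15 + 0 \cdot \frac{3}{13}\right) = 560 + \left(15 + 0\right) = 560 + 15 = 575$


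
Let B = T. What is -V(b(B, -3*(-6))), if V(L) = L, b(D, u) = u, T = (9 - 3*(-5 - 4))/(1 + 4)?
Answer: -18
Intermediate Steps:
T = 36/5 (T = (9 - 3*(-9))/5 = (9 + 27)*(⅕) = 36*(⅕) = 36/5 ≈ 7.2000)
B = 36/5 ≈ 7.2000
-V(b(B, -3*(-6))) = -(-3)*(-6) = -1*18 = -18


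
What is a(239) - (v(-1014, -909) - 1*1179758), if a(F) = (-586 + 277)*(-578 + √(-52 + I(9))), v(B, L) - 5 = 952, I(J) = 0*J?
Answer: 1357403 - 618*I*√13 ≈ 1.3574e+6 - 2228.2*I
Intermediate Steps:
I(J) = 0
v(B, L) = 957 (v(B, L) = 5 + 952 = 957)
a(F) = 178602 - 618*I*√13 (a(F) = (-586 + 277)*(-578 + √(-52 + 0)) = -309*(-578 + √(-52)) = -309*(-578 + 2*I*√13) = 178602 - 618*I*√13)
a(239) - (v(-1014, -909) - 1*1179758) = (178602 - 618*I*√13) - (957 - 1*1179758) = (178602 - 618*I*√13) - (957 - 1179758) = (178602 - 618*I*√13) - 1*(-1178801) = (178602 - 618*I*√13) + 1178801 = 1357403 - 618*I*√13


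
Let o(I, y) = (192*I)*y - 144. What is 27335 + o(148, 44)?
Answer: 1277495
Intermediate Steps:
o(I, y) = -144 + 192*I*y (o(I, y) = 192*I*y - 144 = -144 + 192*I*y)
27335 + o(148, 44) = 27335 + (-144 + 192*148*44) = 27335 + (-144 + 1250304) = 27335 + 1250160 = 1277495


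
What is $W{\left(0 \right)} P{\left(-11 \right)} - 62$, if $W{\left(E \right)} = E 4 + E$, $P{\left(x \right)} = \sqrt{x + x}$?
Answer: $-62$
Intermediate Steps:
$P{\left(x \right)} = \sqrt{2} \sqrt{x}$ ($P{\left(x \right)} = \sqrt{2 x} = \sqrt{2} \sqrt{x}$)
$W{\left(E \right)} = 5 E$ ($W{\left(E \right)} = 4 E + E = 5 E$)
$W{\left(0 \right)} P{\left(-11 \right)} - 62 = 5 \cdot 0 \sqrt{2} \sqrt{-11} - 62 = 0 \sqrt{2} i \sqrt{11} - 62 = 0 i \sqrt{22} - 62 = 0 - 62 = -62$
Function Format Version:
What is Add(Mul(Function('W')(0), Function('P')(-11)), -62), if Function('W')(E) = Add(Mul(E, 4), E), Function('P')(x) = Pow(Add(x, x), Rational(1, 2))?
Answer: -62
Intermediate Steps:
Function('P')(x) = Mul(Pow(2, Rational(1, 2)), Pow(x, Rational(1, 2))) (Function('P')(x) = Pow(Mul(2, x), Rational(1, 2)) = Mul(Pow(2, Rational(1, 2)), Pow(x, Rational(1, 2))))
Function('W')(E) = Mul(5, E) (Function('W')(E) = Add(Mul(4, E), E) = Mul(5, E))
Add(Mul(Function('W')(0), Function('P')(-11)), -62) = Add(Mul(Mul(5, 0), Mul(Pow(2, Rational(1, 2)), Pow(-11, Rational(1, 2)))), -62) = Add(Mul(0, Mul(Pow(2, Rational(1, 2)), Mul(I, Pow(11, Rational(1, 2))))), -62) = Add(Mul(0, Mul(I, Pow(22, Rational(1, 2)))), -62) = Add(0, -62) = -62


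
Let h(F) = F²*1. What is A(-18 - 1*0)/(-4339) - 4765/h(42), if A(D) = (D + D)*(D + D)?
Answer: -22961479/7653996 ≈ -2.9999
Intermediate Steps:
A(D) = 4*D² (A(D) = (2*D)*(2*D) = 4*D²)
h(F) = F²
A(-18 - 1*0)/(-4339) - 4765/h(42) = (4*(-18 - 1*0)²)/(-4339) - 4765/(42²) = (4*(-18 + 0)²)*(-1/4339) - 4765/1764 = (4*(-18)²)*(-1/4339) - 4765*1/1764 = (4*324)*(-1/4339) - 4765/1764 = 1296*(-1/4339) - 4765/1764 = -1296/4339 - 4765/1764 = -22961479/7653996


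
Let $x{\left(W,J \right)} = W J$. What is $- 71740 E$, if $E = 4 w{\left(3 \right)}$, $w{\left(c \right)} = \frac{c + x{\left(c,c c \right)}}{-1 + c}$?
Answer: $-4304400$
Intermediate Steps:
$x{\left(W,J \right)} = J W$
$w{\left(c \right)} = \frac{c + c^{3}}{-1 + c}$ ($w{\left(c \right)} = \frac{c + c c c}{-1 + c} = \frac{c + c^{2} c}{-1 + c} = \frac{c + c^{3}}{-1 + c}$)
$E = 60$ ($E = 4 \frac{3 + 3^{3}}{-1 + 3} = 4 \frac{3 + 27}{2} = 4 \cdot \frac{1}{2} \cdot 30 = 4 \cdot 15 = 60$)
$- 71740 E = \left(-71740\right) 60 = -4304400$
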